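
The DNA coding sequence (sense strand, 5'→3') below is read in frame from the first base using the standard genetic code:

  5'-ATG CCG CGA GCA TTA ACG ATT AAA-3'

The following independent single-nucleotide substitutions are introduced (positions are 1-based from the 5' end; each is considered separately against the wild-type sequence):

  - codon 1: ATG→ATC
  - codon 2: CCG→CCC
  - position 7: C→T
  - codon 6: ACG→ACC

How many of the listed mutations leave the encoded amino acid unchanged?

2

Codon 1: ATG (Met) → ATC (Ile) — missense.
Codon 2: CCG (Pro) → CCC (Pro) — synonymous.
Codon 3: CGA (Arg) → TGA (Stop) — nonsense.
Codon 6: ACG (Thr) → ACC (Thr) — synonymous.
Synonymous: 2 of 4.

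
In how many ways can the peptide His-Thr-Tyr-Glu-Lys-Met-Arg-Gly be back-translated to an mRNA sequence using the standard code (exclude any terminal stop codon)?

1536

His: 2 codons.
Thr: 4 codons.
Tyr: 2 codons.
Glu: 2 codons.
Lys: 2 codons.
Met: 1 codon.
Arg: 6 codons.
Gly: 4 codons.
2 × 4 × 2 × 2 × 2 × 1 × 6 × 4 = 1536.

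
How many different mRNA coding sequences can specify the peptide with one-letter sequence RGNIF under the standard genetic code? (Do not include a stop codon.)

288

Arg: 6 codons.
Gly: 4 codons.
Asn: 2 codons.
Ile: 3 codons.
Phe: 2 codons.
6 × 4 × 2 × 3 × 2 = 288.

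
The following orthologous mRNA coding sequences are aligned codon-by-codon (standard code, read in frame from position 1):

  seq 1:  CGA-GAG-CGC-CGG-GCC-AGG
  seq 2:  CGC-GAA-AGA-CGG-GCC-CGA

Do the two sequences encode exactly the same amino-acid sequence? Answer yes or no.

Codon 1: CGA Arg / CGC Arg — synonymous.
Codon 2: GAG Glu / GAA Glu — synonymous.
Codon 3: CGC Arg / AGA Arg — synonymous.
Codon 4: CGG Arg / CGG Arg — identical.
Codon 5: GCC Ala / GCC Ala — identical.
Codon 6: AGG Arg / CGA Arg — synonymous.
Nonsynonymous differences: 0 → same protein.

yes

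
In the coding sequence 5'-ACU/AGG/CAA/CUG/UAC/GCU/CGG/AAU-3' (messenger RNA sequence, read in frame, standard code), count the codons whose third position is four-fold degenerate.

Codon 1 ACU (Thr): third position 4-fold.
Codon 2 AGG (Arg): third position 2-fold.
Codon 3 CAA (Gln): third position 2-fold.
Codon 4 CUG (Leu): third position 4-fold.
Codon 5 UAC (Tyr): third position 2-fold.
Codon 6 GCU (Ala): third position 4-fold.
Codon 7 CGG (Arg): third position 4-fold.
Codon 8 AAU (Asn): third position 2-fold.
Four-fold degenerate third positions: 4.

4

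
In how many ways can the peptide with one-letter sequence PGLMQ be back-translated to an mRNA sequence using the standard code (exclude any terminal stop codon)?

Pro: 4 codons.
Gly: 4 codons.
Leu: 6 codons.
Met: 1 codon.
Gln: 2 codons.
4 × 4 × 6 × 1 × 2 = 192.

192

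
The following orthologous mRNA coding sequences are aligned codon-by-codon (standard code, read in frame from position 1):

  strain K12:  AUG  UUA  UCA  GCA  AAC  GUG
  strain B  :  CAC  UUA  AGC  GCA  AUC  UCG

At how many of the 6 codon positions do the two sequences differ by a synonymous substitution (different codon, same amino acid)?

1

Codon 1: AUG Met / CAC His — nonsynonymous.
Codon 2: UUA Leu / UUA Leu — identical.
Codon 3: UCA Ser / AGC Ser — synonymous.
Codon 4: GCA Ala / GCA Ala — identical.
Codon 5: AAC Asn / AUC Ile — nonsynonymous.
Codon 6: GUG Val / UCG Ser — nonsynonymous.
Synonymous differences: 1.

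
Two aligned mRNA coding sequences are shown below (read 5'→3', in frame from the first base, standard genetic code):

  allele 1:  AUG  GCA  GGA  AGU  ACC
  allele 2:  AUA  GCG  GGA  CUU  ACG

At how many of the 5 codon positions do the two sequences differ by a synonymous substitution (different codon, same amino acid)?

Codon 1: AUG Met / AUA Ile — nonsynonymous.
Codon 2: GCA Ala / GCG Ala — synonymous.
Codon 3: GGA Gly / GGA Gly — identical.
Codon 4: AGU Ser / CUU Leu — nonsynonymous.
Codon 5: ACC Thr / ACG Thr — synonymous.
Synonymous differences: 2.

2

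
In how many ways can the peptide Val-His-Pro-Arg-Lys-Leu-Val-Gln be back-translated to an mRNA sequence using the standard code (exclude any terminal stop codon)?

Val: 4 codons.
His: 2 codons.
Pro: 4 codons.
Arg: 6 codons.
Lys: 2 codons.
Leu: 6 codons.
Val: 4 codons.
Gln: 2 codons.
4 × 2 × 4 × 6 × 2 × 6 × 4 × 2 = 18432.

18432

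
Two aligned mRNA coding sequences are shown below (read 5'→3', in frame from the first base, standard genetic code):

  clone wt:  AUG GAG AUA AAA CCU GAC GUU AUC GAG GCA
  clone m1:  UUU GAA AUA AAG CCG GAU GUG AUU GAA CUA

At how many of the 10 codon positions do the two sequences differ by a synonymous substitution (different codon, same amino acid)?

7

Codon 1: AUG Met / UUU Phe — nonsynonymous.
Codon 2: GAG Glu / GAA Glu — synonymous.
Codon 3: AUA Ile / AUA Ile — identical.
Codon 4: AAA Lys / AAG Lys — synonymous.
Codon 5: CCU Pro / CCG Pro — synonymous.
Codon 6: GAC Asp / GAU Asp — synonymous.
Codon 7: GUU Val / GUG Val — synonymous.
Codon 8: AUC Ile / AUU Ile — synonymous.
Codon 9: GAG Glu / GAA Glu — synonymous.
Codon 10: GCA Ala / CUA Leu — nonsynonymous.
Synonymous differences: 7.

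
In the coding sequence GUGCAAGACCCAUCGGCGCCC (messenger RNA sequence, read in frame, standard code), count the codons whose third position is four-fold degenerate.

5

Codon 1 GUG (Val): third position 4-fold.
Codon 2 CAA (Gln): third position 2-fold.
Codon 3 GAC (Asp): third position 2-fold.
Codon 4 CCA (Pro): third position 4-fold.
Codon 5 UCG (Ser): third position 4-fold.
Codon 6 GCG (Ala): third position 4-fold.
Codon 7 CCC (Pro): third position 4-fold.
Four-fold degenerate third positions: 5.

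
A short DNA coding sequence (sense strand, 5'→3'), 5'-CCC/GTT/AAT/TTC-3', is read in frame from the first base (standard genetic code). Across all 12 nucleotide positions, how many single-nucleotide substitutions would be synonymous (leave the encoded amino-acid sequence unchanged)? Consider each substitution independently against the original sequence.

8

Codon 1 (CCC, Pro): 3 synonymous substitutions.
Codon 2 (GTT, Val): 3 synonymous substitutions.
Codon 3 (AAT, Asn): 1 synonymous substitution.
Codon 4 (TTC, Phe): 1 synonymous substitution.
Total: 3 + 3 + 1 + 1 = 8.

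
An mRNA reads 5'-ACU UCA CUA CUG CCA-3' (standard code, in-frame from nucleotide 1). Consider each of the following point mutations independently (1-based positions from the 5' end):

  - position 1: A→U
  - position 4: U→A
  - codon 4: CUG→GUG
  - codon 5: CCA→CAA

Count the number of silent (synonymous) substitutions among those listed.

Codon 1: ACU (Thr) → UCU (Ser) — missense.
Codon 2: UCA (Ser) → ACA (Thr) — missense.
Codon 4: CUG (Leu) → GUG (Val) — missense.
Codon 5: CCA (Pro) → CAA (Gln) — missense.
Synonymous: 0 of 4.

0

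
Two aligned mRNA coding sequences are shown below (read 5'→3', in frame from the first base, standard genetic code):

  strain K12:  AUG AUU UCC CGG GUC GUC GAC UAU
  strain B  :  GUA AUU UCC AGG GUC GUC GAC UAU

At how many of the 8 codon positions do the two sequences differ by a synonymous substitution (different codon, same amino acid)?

Codon 1: AUG Met / GUA Val — nonsynonymous.
Codon 2: AUU Ile / AUU Ile — identical.
Codon 3: UCC Ser / UCC Ser — identical.
Codon 4: CGG Arg / AGG Arg — synonymous.
Codon 5: GUC Val / GUC Val — identical.
Codon 6: GUC Val / GUC Val — identical.
Codon 7: GAC Asp / GAC Asp — identical.
Codon 8: UAU Tyr / UAU Tyr — identical.
Synonymous differences: 1.

1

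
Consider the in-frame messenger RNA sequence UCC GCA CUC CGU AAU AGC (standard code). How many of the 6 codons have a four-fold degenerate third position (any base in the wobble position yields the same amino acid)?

4

Codon 1 UCC (Ser): third position 4-fold.
Codon 2 GCA (Ala): third position 4-fold.
Codon 3 CUC (Leu): third position 4-fold.
Codon 4 CGU (Arg): third position 4-fold.
Codon 5 AAU (Asn): third position 2-fold.
Codon 6 AGC (Ser): third position 2-fold.
Four-fold degenerate third positions: 4.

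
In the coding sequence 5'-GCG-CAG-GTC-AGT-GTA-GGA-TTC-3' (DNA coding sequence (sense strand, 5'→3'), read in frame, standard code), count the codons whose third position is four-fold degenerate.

4

Codon 1 GCG (Ala): third position 4-fold.
Codon 2 CAG (Gln): third position 2-fold.
Codon 3 GTC (Val): third position 4-fold.
Codon 4 AGT (Ser): third position 2-fold.
Codon 5 GTA (Val): third position 4-fold.
Codon 6 GGA (Gly): third position 4-fold.
Codon 7 TTC (Phe): third position 2-fold.
Four-fold degenerate third positions: 4.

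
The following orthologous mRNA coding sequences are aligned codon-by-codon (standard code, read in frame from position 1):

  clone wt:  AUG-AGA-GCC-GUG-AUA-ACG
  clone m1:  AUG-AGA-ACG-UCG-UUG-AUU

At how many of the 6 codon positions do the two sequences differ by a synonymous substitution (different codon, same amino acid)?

Codon 1: AUG Met / AUG Met — identical.
Codon 2: AGA Arg / AGA Arg — identical.
Codon 3: GCC Ala / ACG Thr — nonsynonymous.
Codon 4: GUG Val / UCG Ser — nonsynonymous.
Codon 5: AUA Ile / UUG Leu — nonsynonymous.
Codon 6: ACG Thr / AUU Ile — nonsynonymous.
Synonymous differences: 0.

0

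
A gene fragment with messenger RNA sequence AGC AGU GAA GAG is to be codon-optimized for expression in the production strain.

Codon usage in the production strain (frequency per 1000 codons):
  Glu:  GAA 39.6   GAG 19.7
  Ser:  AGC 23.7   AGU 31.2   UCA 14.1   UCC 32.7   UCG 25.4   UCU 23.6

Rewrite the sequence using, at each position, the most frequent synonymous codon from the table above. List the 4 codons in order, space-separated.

UCC UCC GAA GAA

Codon 1 (Ser): best is UCC at 32.7.
Codon 2 (Ser): best is UCC at 32.7.
Codon 3 (Glu): best is GAA at 39.6.
Codon 4 (Glu): best is GAA at 39.6.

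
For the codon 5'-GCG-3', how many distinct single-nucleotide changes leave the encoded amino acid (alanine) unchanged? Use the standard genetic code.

Position 1: none → 0 synonymous.
Position 2: none → 0 synonymous.
Position 3: GCT, GCC, GCA → 3 synonymous.
Total: 0 + 0 + 3 = 3.

3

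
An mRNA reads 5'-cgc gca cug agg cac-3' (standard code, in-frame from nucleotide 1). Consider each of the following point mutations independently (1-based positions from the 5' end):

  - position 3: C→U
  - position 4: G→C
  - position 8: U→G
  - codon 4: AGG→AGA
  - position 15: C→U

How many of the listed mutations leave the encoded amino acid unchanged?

Codon 1: CGC (Arg) → CGU (Arg) — synonymous.
Codon 2: GCA (Ala) → CCA (Pro) — missense.
Codon 3: CUG (Leu) → CGG (Arg) — missense.
Codon 4: AGG (Arg) → AGA (Arg) — synonymous.
Codon 5: CAC (His) → CAU (His) — synonymous.
Synonymous: 3 of 5.

3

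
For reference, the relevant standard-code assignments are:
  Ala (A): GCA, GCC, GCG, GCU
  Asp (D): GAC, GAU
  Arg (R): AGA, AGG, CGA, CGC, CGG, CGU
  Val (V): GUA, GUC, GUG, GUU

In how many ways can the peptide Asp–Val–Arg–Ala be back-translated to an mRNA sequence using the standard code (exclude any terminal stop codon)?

192

Asp: 2 codons.
Val: 4 codons.
Arg: 6 codons.
Ala: 4 codons.
2 × 4 × 6 × 4 = 192.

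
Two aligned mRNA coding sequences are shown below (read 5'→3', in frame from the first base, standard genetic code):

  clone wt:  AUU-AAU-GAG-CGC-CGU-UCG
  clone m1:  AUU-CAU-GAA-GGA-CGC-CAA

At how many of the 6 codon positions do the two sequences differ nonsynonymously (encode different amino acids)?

3

Codon 1: AUU Ile / AUU Ile — identical.
Codon 2: AAU Asn / CAU His — nonsynonymous.
Codon 3: GAG Glu / GAA Glu — synonymous.
Codon 4: CGC Arg / GGA Gly — nonsynonymous.
Codon 5: CGU Arg / CGC Arg — synonymous.
Codon 6: UCG Ser / CAA Gln — nonsynonymous.
Nonsynonymous differences: 3.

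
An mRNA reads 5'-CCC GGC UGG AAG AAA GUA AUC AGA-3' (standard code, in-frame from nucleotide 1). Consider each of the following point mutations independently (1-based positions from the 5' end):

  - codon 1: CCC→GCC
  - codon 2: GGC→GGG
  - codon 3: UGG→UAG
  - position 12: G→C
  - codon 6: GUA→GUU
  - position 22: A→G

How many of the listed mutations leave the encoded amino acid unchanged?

2

Codon 1: CCC (Pro) → GCC (Ala) — missense.
Codon 2: GGC (Gly) → GGG (Gly) — synonymous.
Codon 3: UGG (Trp) → UAG (Stop) — nonsense.
Codon 4: AAG (Lys) → AAC (Asn) — missense.
Codon 6: GUA (Val) → GUU (Val) — synonymous.
Codon 8: AGA (Arg) → GGA (Gly) — missense.
Synonymous: 2 of 6.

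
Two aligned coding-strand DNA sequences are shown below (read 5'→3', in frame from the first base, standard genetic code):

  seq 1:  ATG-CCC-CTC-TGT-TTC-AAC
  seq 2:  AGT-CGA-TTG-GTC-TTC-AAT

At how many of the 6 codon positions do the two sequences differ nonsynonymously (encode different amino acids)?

Codon 1: ATG Met / AGT Ser — nonsynonymous.
Codon 2: CCC Pro / CGA Arg — nonsynonymous.
Codon 3: CTC Leu / TTG Leu — synonymous.
Codon 4: TGT Cys / GTC Val — nonsynonymous.
Codon 5: TTC Phe / TTC Phe — identical.
Codon 6: AAC Asn / AAT Asn — synonymous.
Nonsynonymous differences: 3.

3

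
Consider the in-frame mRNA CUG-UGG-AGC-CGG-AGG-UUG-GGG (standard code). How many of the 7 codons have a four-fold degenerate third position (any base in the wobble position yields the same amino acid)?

Codon 1 CUG (Leu): third position 4-fold.
Codon 2 UGG (Trp): third position 1-fold.
Codon 3 AGC (Ser): third position 2-fold.
Codon 4 CGG (Arg): third position 4-fold.
Codon 5 AGG (Arg): third position 2-fold.
Codon 6 UUG (Leu): third position 2-fold.
Codon 7 GGG (Gly): third position 4-fold.
Four-fold degenerate third positions: 3.

3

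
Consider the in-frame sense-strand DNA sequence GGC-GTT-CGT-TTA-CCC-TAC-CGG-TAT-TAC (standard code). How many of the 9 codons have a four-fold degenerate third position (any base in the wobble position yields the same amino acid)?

5

Codon 1 GGC (Gly): third position 4-fold.
Codon 2 GTT (Val): third position 4-fold.
Codon 3 CGT (Arg): third position 4-fold.
Codon 4 TTA (Leu): third position 2-fold.
Codon 5 CCC (Pro): third position 4-fold.
Codon 6 TAC (Tyr): third position 2-fold.
Codon 7 CGG (Arg): third position 4-fold.
Codon 8 TAT (Tyr): third position 2-fold.
Codon 9 TAC (Tyr): third position 2-fold.
Four-fold degenerate third positions: 5.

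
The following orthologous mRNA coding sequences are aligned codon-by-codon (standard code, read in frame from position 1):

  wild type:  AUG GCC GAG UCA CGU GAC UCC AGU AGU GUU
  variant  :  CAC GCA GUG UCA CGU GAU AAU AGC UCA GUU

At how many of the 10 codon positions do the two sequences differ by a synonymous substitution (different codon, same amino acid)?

4

Codon 1: AUG Met / CAC His — nonsynonymous.
Codon 2: GCC Ala / GCA Ala — synonymous.
Codon 3: GAG Glu / GUG Val — nonsynonymous.
Codon 4: UCA Ser / UCA Ser — identical.
Codon 5: CGU Arg / CGU Arg — identical.
Codon 6: GAC Asp / GAU Asp — synonymous.
Codon 7: UCC Ser / AAU Asn — nonsynonymous.
Codon 8: AGU Ser / AGC Ser — synonymous.
Codon 9: AGU Ser / UCA Ser — synonymous.
Codon 10: GUU Val / GUU Val — identical.
Synonymous differences: 4.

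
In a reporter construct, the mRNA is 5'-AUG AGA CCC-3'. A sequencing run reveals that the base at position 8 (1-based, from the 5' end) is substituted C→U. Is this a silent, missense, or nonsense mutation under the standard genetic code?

missense

Position 8 falls in codon 3: CCC → Pro.
After the substitution the codon is CUC → Leu.
Pro ≠ Leu, so this is a missense mutation.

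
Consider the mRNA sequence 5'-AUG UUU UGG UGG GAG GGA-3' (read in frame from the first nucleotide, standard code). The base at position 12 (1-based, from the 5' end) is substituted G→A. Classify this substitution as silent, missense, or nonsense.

Position 12 falls in codon 4: UGG → Trp.
After the substitution the codon is UGA → Stop.
The new codon is a stop codon, so this is a nonsense mutation.

nonsense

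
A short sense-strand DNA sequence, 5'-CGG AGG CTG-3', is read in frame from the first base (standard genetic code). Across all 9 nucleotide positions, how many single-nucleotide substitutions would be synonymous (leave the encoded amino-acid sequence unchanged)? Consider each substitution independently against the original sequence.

Codon 1 (CGG, Arg): 4 synonymous substitutions.
Codon 2 (AGG, Arg): 2 synonymous substitutions.
Codon 3 (CTG, Leu): 4 synonymous substitutions.
Total: 4 + 2 + 4 = 10.

10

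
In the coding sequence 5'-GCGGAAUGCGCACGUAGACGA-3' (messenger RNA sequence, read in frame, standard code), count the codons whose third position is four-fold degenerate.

Codon 1 GCG (Ala): third position 4-fold.
Codon 2 GAA (Glu): third position 2-fold.
Codon 3 UGC (Cys): third position 2-fold.
Codon 4 GCA (Ala): third position 4-fold.
Codon 5 CGU (Arg): third position 4-fold.
Codon 6 AGA (Arg): third position 2-fold.
Codon 7 CGA (Arg): third position 4-fold.
Four-fold degenerate third positions: 4.

4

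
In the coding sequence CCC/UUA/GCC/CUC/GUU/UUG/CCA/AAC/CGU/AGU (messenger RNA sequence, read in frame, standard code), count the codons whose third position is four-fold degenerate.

Codon 1 CCC (Pro): third position 4-fold.
Codon 2 UUA (Leu): third position 2-fold.
Codon 3 GCC (Ala): third position 4-fold.
Codon 4 CUC (Leu): third position 4-fold.
Codon 5 GUU (Val): third position 4-fold.
Codon 6 UUG (Leu): third position 2-fold.
Codon 7 CCA (Pro): third position 4-fold.
Codon 8 AAC (Asn): third position 2-fold.
Codon 9 CGU (Arg): third position 4-fold.
Codon 10 AGU (Ser): third position 2-fold.
Four-fold degenerate third positions: 6.

6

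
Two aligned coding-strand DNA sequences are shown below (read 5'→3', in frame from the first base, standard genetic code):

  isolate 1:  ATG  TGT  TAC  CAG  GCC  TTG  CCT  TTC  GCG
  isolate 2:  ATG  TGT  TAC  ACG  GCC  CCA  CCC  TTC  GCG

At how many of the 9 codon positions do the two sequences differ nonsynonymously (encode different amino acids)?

Codon 1: ATG Met / ATG Met — identical.
Codon 2: TGT Cys / TGT Cys — identical.
Codon 3: TAC Tyr / TAC Tyr — identical.
Codon 4: CAG Gln / ACG Thr — nonsynonymous.
Codon 5: GCC Ala / GCC Ala — identical.
Codon 6: TTG Leu / CCA Pro — nonsynonymous.
Codon 7: CCT Pro / CCC Pro — synonymous.
Codon 8: TTC Phe / TTC Phe — identical.
Codon 9: GCG Ala / GCG Ala — identical.
Nonsynonymous differences: 2.

2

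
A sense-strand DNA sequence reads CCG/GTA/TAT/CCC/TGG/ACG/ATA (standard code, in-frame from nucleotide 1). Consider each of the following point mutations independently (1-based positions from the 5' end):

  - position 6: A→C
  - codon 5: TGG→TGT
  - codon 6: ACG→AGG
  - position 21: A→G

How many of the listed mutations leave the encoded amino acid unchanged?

Codon 2: GTA (Val) → GTC (Val) — synonymous.
Codon 5: TGG (Trp) → TGT (Cys) — missense.
Codon 6: ACG (Thr) → AGG (Arg) — missense.
Codon 7: ATA (Ile) → ATG (Met) — missense.
Synonymous: 1 of 4.

1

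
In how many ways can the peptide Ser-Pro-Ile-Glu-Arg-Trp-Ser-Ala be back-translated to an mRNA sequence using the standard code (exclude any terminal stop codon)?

20736

Ser: 6 codons.
Pro: 4 codons.
Ile: 3 codons.
Glu: 2 codons.
Arg: 6 codons.
Trp: 1 codon.
Ser: 6 codons.
Ala: 4 codons.
6 × 4 × 3 × 2 × 6 × 1 × 6 × 4 = 20736.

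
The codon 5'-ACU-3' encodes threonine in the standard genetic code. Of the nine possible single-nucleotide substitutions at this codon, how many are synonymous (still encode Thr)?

3

Position 1: none → 0 synonymous.
Position 2: none → 0 synonymous.
Position 3: ACC, ACA, ACG → 3 synonymous.
Total: 0 + 0 + 3 = 3.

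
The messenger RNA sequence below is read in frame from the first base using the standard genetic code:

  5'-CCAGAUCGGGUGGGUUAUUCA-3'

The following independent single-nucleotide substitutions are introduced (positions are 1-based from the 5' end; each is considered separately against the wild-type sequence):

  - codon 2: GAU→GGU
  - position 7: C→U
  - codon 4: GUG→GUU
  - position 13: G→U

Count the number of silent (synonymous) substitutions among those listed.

1

Codon 2: GAU (Asp) → GGU (Gly) — missense.
Codon 3: CGG (Arg) → UGG (Trp) — missense.
Codon 4: GUG (Val) → GUU (Val) — synonymous.
Codon 5: GGU (Gly) → UGU (Cys) — missense.
Synonymous: 1 of 4.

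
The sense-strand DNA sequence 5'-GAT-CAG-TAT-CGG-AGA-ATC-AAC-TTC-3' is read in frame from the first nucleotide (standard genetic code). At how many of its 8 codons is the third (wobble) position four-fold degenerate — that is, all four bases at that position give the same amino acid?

Codon 1 GAT (Asp): third position 2-fold.
Codon 2 CAG (Gln): third position 2-fold.
Codon 3 TAT (Tyr): third position 2-fold.
Codon 4 CGG (Arg): third position 4-fold.
Codon 5 AGA (Arg): third position 2-fold.
Codon 6 ATC (Ile): third position 3-fold.
Codon 7 AAC (Asn): third position 2-fold.
Codon 8 TTC (Phe): third position 2-fold.
Four-fold degenerate third positions: 1.

1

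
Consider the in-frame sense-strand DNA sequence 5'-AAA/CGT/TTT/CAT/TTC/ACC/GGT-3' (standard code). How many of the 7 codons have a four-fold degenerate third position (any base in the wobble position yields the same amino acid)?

3

Codon 1 AAA (Lys): third position 2-fold.
Codon 2 CGT (Arg): third position 4-fold.
Codon 3 TTT (Phe): third position 2-fold.
Codon 4 CAT (His): third position 2-fold.
Codon 5 TTC (Phe): third position 2-fold.
Codon 6 ACC (Thr): third position 4-fold.
Codon 7 GGT (Gly): third position 4-fold.
Four-fold degenerate third positions: 3.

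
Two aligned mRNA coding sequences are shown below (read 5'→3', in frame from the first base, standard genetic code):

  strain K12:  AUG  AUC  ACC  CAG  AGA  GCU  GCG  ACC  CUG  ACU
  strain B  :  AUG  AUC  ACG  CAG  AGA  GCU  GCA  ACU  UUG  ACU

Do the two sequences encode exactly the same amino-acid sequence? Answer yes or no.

Codon 1: AUG Met / AUG Met — identical.
Codon 2: AUC Ile / AUC Ile — identical.
Codon 3: ACC Thr / ACG Thr — synonymous.
Codon 4: CAG Gln / CAG Gln — identical.
Codon 5: AGA Arg / AGA Arg — identical.
Codon 6: GCU Ala / GCU Ala — identical.
Codon 7: GCG Ala / GCA Ala — synonymous.
Codon 8: ACC Thr / ACU Thr — synonymous.
Codon 9: CUG Leu / UUG Leu — synonymous.
Codon 10: ACU Thr / ACU Thr — identical.
Nonsynonymous differences: 0 → same protein.

yes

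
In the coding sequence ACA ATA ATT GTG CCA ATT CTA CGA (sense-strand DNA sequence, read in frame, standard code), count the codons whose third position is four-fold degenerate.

5

Codon 1 ACA (Thr): third position 4-fold.
Codon 2 ATA (Ile): third position 3-fold.
Codon 3 ATT (Ile): third position 3-fold.
Codon 4 GTG (Val): third position 4-fold.
Codon 5 CCA (Pro): third position 4-fold.
Codon 6 ATT (Ile): third position 3-fold.
Codon 7 CTA (Leu): third position 4-fold.
Codon 8 CGA (Arg): third position 4-fold.
Four-fold degenerate third positions: 5.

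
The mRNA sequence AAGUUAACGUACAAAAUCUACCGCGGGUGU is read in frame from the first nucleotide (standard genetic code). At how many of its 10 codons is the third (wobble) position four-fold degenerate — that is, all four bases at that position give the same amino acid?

Codon 1 AAG (Lys): third position 2-fold.
Codon 2 UUA (Leu): third position 2-fold.
Codon 3 ACG (Thr): third position 4-fold.
Codon 4 UAC (Tyr): third position 2-fold.
Codon 5 AAA (Lys): third position 2-fold.
Codon 6 AUC (Ile): third position 3-fold.
Codon 7 UAC (Tyr): third position 2-fold.
Codon 8 CGC (Arg): third position 4-fold.
Codon 9 GGG (Gly): third position 4-fold.
Codon 10 UGU (Cys): third position 2-fold.
Four-fold degenerate third positions: 3.

3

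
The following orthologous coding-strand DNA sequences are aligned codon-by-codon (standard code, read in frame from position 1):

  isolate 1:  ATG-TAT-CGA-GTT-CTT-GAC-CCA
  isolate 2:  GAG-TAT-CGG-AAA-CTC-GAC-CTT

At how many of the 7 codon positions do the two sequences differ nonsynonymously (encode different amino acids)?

3

Codon 1: ATG Met / GAG Glu — nonsynonymous.
Codon 2: TAT Tyr / TAT Tyr — identical.
Codon 3: CGA Arg / CGG Arg — synonymous.
Codon 4: GTT Val / AAA Lys — nonsynonymous.
Codon 5: CTT Leu / CTC Leu — synonymous.
Codon 6: GAC Asp / GAC Asp — identical.
Codon 7: CCA Pro / CTT Leu — nonsynonymous.
Nonsynonymous differences: 3.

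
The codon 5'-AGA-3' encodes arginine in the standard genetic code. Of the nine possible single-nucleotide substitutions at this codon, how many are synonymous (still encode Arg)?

Position 1: CGA → 1 synonymous.
Position 2: none → 0 synonymous.
Position 3: AGG → 1 synonymous.
Total: 1 + 0 + 1 = 2.

2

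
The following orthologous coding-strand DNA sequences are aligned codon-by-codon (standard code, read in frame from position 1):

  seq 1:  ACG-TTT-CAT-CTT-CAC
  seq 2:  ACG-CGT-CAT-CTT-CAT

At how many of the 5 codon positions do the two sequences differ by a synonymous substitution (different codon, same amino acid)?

Codon 1: ACG Thr / ACG Thr — identical.
Codon 2: TTT Phe / CGT Arg — nonsynonymous.
Codon 3: CAT His / CAT His — identical.
Codon 4: CTT Leu / CTT Leu — identical.
Codon 5: CAC His / CAT His — synonymous.
Synonymous differences: 1.

1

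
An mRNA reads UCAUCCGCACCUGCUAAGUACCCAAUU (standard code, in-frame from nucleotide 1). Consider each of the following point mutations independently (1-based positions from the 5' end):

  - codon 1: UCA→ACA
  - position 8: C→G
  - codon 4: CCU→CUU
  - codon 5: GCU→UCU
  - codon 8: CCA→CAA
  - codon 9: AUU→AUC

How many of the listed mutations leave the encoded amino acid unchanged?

Codon 1: UCA (Ser) → ACA (Thr) — missense.
Codon 3: GCA (Ala) → GGA (Gly) — missense.
Codon 4: CCU (Pro) → CUU (Leu) — missense.
Codon 5: GCU (Ala) → UCU (Ser) — missense.
Codon 8: CCA (Pro) → CAA (Gln) — missense.
Codon 9: AUU (Ile) → AUC (Ile) — synonymous.
Synonymous: 1 of 6.

1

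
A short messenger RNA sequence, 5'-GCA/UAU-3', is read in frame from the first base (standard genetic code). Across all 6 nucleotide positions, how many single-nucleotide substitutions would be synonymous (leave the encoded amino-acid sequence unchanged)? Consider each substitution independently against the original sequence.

4

Codon 1 (GCA, Ala): 3 synonymous substitutions.
Codon 2 (UAU, Tyr): 1 synonymous substitution.
Total: 3 + 1 = 4.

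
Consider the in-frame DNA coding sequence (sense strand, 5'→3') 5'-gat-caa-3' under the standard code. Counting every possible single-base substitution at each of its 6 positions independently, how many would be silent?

2

Codon 1 (GAT, Asp): 1 synonymous substitution.
Codon 2 (CAA, Gln): 1 synonymous substitution.
Total: 1 + 1 = 2.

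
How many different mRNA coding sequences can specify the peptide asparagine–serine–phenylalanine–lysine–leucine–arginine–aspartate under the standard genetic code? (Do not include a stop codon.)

Asn: 2 codons.
Ser: 6 codons.
Phe: 2 codons.
Lys: 2 codons.
Leu: 6 codons.
Arg: 6 codons.
Asp: 2 codons.
2 × 6 × 2 × 2 × 6 × 6 × 2 = 3456.

3456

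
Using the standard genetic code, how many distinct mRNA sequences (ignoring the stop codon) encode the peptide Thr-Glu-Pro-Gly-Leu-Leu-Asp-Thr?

36864

Thr: 4 codons.
Glu: 2 codons.
Pro: 4 codons.
Gly: 4 codons.
Leu: 6 codons.
Leu: 6 codons.
Asp: 2 codons.
Thr: 4 codons.
4 × 2 × 4 × 4 × 6 × 6 × 2 × 4 = 36864.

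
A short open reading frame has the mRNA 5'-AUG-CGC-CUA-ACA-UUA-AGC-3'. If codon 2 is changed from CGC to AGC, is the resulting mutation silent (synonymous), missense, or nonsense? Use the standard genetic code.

Position 4 falls in codon 2: CGC → Arg.
After the substitution the codon is AGC → Ser.
Arg ≠ Ser, so this is a missense mutation.

missense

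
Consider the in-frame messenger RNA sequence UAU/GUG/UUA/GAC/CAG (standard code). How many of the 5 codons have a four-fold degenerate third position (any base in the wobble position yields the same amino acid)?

1

Codon 1 UAU (Tyr): third position 2-fold.
Codon 2 GUG (Val): third position 4-fold.
Codon 3 UUA (Leu): third position 2-fold.
Codon 4 GAC (Asp): third position 2-fold.
Codon 5 CAG (Gln): third position 2-fold.
Four-fold degenerate third positions: 1.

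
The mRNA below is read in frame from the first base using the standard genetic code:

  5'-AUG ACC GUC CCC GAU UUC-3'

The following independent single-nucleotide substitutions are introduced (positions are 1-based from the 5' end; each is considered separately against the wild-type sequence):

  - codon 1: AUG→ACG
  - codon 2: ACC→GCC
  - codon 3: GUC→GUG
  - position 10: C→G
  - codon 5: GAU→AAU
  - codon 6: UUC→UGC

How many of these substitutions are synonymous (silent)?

Codon 1: AUG (Met) → ACG (Thr) — missense.
Codon 2: ACC (Thr) → GCC (Ala) — missense.
Codon 3: GUC (Val) → GUG (Val) — synonymous.
Codon 4: CCC (Pro) → GCC (Ala) — missense.
Codon 5: GAU (Asp) → AAU (Asn) — missense.
Codon 6: UUC (Phe) → UGC (Cys) — missense.
Synonymous: 1 of 6.

1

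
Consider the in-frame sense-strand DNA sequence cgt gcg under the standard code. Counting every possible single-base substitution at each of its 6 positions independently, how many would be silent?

6

Codon 1 (CGT, Arg): 3 synonymous substitutions.
Codon 2 (GCG, Ala): 3 synonymous substitutions.
Total: 3 + 3 = 6.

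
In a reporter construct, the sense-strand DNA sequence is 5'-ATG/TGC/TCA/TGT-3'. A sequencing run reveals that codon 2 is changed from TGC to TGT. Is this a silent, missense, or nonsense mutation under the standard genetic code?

silent

Position 6 falls in codon 2: TGC → Cys.
After the substitution the codon is TGT → Cys.
Both encode Cys, so the change is synonymous.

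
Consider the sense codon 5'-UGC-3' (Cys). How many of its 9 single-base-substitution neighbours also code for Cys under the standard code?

Position 1: none → 0 synonymous.
Position 2: none → 0 synonymous.
Position 3: UGU → 1 synonymous.
Total: 0 + 0 + 1 = 1.

1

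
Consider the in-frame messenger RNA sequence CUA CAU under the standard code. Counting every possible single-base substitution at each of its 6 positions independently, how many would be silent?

5

Codon 1 (CUA, Leu): 4 synonymous substitutions.
Codon 2 (CAU, His): 1 synonymous substitution.
Total: 4 + 1 = 5.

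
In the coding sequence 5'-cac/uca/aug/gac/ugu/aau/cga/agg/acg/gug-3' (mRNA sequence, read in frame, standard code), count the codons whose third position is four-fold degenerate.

4

Codon 1 CAC (His): third position 2-fold.
Codon 2 UCA (Ser): third position 4-fold.
Codon 3 AUG (Met): third position 1-fold.
Codon 4 GAC (Asp): third position 2-fold.
Codon 5 UGU (Cys): third position 2-fold.
Codon 6 AAU (Asn): third position 2-fold.
Codon 7 CGA (Arg): third position 4-fold.
Codon 8 AGG (Arg): third position 2-fold.
Codon 9 ACG (Thr): third position 4-fold.
Codon 10 GUG (Val): third position 4-fold.
Four-fold degenerate third positions: 4.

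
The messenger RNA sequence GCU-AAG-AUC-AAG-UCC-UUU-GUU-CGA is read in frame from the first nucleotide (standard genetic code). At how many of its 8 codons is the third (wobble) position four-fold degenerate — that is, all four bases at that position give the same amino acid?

Codon 1 GCU (Ala): third position 4-fold.
Codon 2 AAG (Lys): third position 2-fold.
Codon 3 AUC (Ile): third position 3-fold.
Codon 4 AAG (Lys): third position 2-fold.
Codon 5 UCC (Ser): third position 4-fold.
Codon 6 UUU (Phe): third position 2-fold.
Codon 7 GUU (Val): third position 4-fold.
Codon 8 CGA (Arg): third position 4-fold.
Four-fold degenerate third positions: 4.

4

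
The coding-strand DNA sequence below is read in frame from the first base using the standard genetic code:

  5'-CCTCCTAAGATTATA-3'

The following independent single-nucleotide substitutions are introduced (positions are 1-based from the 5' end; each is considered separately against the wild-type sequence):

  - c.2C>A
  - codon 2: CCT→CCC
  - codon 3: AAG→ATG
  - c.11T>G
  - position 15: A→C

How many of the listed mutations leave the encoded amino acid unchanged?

2

Codon 1: CCT (Pro) → CAT (His) — missense.
Codon 2: CCT (Pro) → CCC (Pro) — synonymous.
Codon 3: AAG (Lys) → ATG (Met) — missense.
Codon 4: ATT (Ile) → AGT (Ser) — missense.
Codon 5: ATA (Ile) → ATC (Ile) — synonymous.
Synonymous: 2 of 5.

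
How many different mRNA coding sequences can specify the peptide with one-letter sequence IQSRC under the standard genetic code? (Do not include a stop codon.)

432

Ile: 3 codons.
Gln: 2 codons.
Ser: 6 codons.
Arg: 6 codons.
Cys: 2 codons.
3 × 2 × 6 × 6 × 2 = 432.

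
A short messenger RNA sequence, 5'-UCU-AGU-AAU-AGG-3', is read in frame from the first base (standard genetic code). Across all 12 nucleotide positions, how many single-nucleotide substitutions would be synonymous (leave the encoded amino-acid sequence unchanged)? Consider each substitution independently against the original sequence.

Codon 1 (UCU, Ser): 3 synonymous substitutions.
Codon 2 (AGU, Ser): 1 synonymous substitution.
Codon 3 (AAU, Asn): 1 synonymous substitution.
Codon 4 (AGG, Arg): 2 synonymous substitutions.
Total: 3 + 1 + 1 + 2 = 7.

7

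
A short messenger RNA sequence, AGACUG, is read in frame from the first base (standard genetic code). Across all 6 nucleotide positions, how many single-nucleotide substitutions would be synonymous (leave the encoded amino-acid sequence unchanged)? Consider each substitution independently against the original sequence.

6

Codon 1 (AGA, Arg): 2 synonymous substitutions.
Codon 2 (CUG, Leu): 4 synonymous substitutions.
Total: 2 + 4 = 6.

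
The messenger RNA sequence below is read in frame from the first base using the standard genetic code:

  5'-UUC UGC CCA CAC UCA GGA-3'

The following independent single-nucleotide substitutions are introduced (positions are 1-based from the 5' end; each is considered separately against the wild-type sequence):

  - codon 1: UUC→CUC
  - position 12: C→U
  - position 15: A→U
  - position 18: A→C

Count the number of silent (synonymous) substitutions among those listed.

Codon 1: UUC (Phe) → CUC (Leu) — missense.
Codon 4: CAC (His) → CAU (His) — synonymous.
Codon 5: UCA (Ser) → UCU (Ser) — synonymous.
Codon 6: GGA (Gly) → GGC (Gly) — synonymous.
Synonymous: 3 of 4.

3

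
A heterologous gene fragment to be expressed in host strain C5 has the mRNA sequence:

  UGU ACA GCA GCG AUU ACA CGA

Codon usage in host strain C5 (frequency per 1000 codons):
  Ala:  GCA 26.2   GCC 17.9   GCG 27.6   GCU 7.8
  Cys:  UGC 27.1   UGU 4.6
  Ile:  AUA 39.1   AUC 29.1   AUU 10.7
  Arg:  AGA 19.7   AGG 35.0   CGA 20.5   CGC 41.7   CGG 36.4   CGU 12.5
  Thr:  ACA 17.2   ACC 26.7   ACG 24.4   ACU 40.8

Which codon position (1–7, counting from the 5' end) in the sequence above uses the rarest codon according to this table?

Codon 1 UGU (Cys): 4.6 per 1000.
Codon 2 ACA (Thr): 17.2 per 1000.
Codon 3 GCA (Ala): 26.2 per 1000.
Codon 4 GCG (Ala): 27.6 per 1000.
Codon 5 AUU (Ile): 10.7 per 1000.
Codon 6 ACA (Thr): 17.2 per 1000.
Codon 7 CGA (Arg): 20.5 per 1000.
Lowest frequency is 4.6 at codon 1.

1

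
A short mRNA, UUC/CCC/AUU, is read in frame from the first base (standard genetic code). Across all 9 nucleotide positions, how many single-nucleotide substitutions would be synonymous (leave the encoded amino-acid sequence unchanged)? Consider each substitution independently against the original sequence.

Codon 1 (UUC, Phe): 1 synonymous substitution.
Codon 2 (CCC, Pro): 3 synonymous substitutions.
Codon 3 (AUU, Ile): 2 synonymous substitutions.
Total: 1 + 3 + 2 = 6.

6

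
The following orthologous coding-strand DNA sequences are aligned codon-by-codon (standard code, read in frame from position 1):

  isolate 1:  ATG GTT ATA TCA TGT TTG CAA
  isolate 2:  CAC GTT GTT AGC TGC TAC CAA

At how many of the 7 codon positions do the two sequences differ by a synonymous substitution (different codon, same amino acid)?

Codon 1: ATG Met / CAC His — nonsynonymous.
Codon 2: GTT Val / GTT Val — identical.
Codon 3: ATA Ile / GTT Val — nonsynonymous.
Codon 4: TCA Ser / AGC Ser — synonymous.
Codon 5: TGT Cys / TGC Cys — synonymous.
Codon 6: TTG Leu / TAC Tyr — nonsynonymous.
Codon 7: CAA Gln / CAA Gln — identical.
Synonymous differences: 2.

2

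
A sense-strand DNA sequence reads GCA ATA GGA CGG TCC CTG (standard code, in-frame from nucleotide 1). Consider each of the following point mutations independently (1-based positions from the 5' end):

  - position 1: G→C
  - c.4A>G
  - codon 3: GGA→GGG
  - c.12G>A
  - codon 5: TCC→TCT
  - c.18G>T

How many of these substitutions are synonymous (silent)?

Codon 1: GCA (Ala) → CCA (Pro) — missense.
Codon 2: ATA (Ile) → GTA (Val) — missense.
Codon 3: GGA (Gly) → GGG (Gly) — synonymous.
Codon 4: CGG (Arg) → CGA (Arg) — synonymous.
Codon 5: TCC (Ser) → TCT (Ser) — synonymous.
Codon 6: CTG (Leu) → CTT (Leu) — synonymous.
Synonymous: 4 of 6.

4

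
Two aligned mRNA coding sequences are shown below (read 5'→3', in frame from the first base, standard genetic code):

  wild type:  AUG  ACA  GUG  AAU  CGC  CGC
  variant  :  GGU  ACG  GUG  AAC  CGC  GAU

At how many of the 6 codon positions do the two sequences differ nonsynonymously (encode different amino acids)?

2

Codon 1: AUG Met / GGU Gly — nonsynonymous.
Codon 2: ACA Thr / ACG Thr — synonymous.
Codon 3: GUG Val / GUG Val — identical.
Codon 4: AAU Asn / AAC Asn — synonymous.
Codon 5: CGC Arg / CGC Arg — identical.
Codon 6: CGC Arg / GAU Asp — nonsynonymous.
Nonsynonymous differences: 2.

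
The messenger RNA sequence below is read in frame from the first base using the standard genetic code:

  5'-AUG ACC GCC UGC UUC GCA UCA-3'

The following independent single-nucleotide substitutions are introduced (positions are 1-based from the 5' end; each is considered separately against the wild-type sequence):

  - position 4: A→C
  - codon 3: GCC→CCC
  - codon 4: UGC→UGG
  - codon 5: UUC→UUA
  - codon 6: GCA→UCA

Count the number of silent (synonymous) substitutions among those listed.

Codon 2: ACC (Thr) → CCC (Pro) — missense.
Codon 3: GCC (Ala) → CCC (Pro) — missense.
Codon 4: UGC (Cys) → UGG (Trp) — missense.
Codon 5: UUC (Phe) → UUA (Leu) — missense.
Codon 6: GCA (Ala) → UCA (Ser) — missense.
Synonymous: 0 of 5.

0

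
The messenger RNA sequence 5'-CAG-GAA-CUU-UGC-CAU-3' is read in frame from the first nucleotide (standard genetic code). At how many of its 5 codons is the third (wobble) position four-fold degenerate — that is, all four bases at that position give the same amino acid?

1

Codon 1 CAG (Gln): third position 2-fold.
Codon 2 GAA (Glu): third position 2-fold.
Codon 3 CUU (Leu): third position 4-fold.
Codon 4 UGC (Cys): third position 2-fold.
Codon 5 CAU (His): third position 2-fold.
Four-fold degenerate third positions: 1.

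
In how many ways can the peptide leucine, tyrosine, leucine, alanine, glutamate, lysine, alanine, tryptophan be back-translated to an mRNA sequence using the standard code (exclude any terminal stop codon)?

4608

Leu: 6 codons.
Tyr: 2 codons.
Leu: 6 codons.
Ala: 4 codons.
Glu: 2 codons.
Lys: 2 codons.
Ala: 4 codons.
Trp: 1 codon.
6 × 2 × 6 × 4 × 2 × 2 × 4 × 1 = 4608.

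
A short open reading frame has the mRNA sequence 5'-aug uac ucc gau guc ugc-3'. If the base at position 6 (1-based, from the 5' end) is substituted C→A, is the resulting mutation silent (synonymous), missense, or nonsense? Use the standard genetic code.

nonsense

Position 6 falls in codon 2: UAC → Tyr.
After the substitution the codon is UAA → Stop.
The new codon is a stop codon, so this is a nonsense mutation.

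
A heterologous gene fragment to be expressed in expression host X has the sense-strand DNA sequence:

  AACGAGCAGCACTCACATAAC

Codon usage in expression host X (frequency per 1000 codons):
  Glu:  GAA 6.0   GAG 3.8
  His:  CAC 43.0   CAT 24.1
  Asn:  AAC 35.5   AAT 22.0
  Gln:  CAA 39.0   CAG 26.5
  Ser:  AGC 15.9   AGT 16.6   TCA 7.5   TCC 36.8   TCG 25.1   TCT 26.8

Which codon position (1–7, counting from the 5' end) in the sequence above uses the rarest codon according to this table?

2

Codon 1 AAC (Asn): 35.5 per 1000.
Codon 2 GAG (Glu): 3.8 per 1000.
Codon 3 CAG (Gln): 26.5 per 1000.
Codon 4 CAC (His): 43.0 per 1000.
Codon 5 TCA (Ser): 7.5 per 1000.
Codon 6 CAT (His): 24.1 per 1000.
Codon 7 AAC (Asn): 35.5 per 1000.
Lowest frequency is 3.8 at codon 2.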